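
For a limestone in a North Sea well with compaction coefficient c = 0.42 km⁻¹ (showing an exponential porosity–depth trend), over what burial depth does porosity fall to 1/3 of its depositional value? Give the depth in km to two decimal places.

2.62 km

φ/φ₀ = 1/3 ⇒ exp(−c·z) = 1/3 ⇒ z = ln(3) / c
z = 1.0986 / 0.42 = 2.616 km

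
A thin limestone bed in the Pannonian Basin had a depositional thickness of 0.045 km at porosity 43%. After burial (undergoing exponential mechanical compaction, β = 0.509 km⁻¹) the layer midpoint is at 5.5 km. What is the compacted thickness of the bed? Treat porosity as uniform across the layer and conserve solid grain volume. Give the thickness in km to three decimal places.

0.026 km

Porosity at 5.5 km: phi = 0.43·exp(−0.509×5.5) = 0.0262
Solid-volume conservation: h(1−phi) = h₀(1−phi₀) ⇒ h = h₀·(1−phi₀)/(1−phi)
h = 0.045 × (1 − 0.43)/(1 − 0.0262) = 0.045 × 0.5853 = 0.0263 km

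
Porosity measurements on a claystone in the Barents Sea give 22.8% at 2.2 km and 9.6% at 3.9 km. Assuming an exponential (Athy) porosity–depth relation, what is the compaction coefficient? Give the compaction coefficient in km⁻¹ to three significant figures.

0.509 km⁻¹

Athy: n(d) = n₀ e^(−βd) ⇒ n₁/n₂ = e^{β(d₂−d₁)} ⇒ β = ln(n₁/n₂)/(d₂−d₁)
β = ln(0.228/0.096) / (3.9 − 2.2) = ln(2.375) / 1.7 = 0.8650 / 1.7 = 0.5088 km⁻¹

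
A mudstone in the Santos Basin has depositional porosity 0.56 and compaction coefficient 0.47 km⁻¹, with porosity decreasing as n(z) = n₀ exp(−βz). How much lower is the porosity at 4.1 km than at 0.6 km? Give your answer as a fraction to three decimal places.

0.341

n(0.6) = 0.56·e^(−0.47×0.6) = 0.4224
n(4.1) = 0.56·e^(−0.47×4.1) = 0.0815
Δn = 0.4224 − 0.0815 = 0.3409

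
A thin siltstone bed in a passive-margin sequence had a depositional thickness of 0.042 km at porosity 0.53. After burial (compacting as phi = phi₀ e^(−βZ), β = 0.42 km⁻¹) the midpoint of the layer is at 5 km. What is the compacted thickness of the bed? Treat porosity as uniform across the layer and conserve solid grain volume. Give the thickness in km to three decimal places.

0.021 km

Porosity at 5 km: phi = 0.53·exp(−0.42×5) = 0.0649
Solid-volume conservation: h(1−phi) = h₀(1−phi₀) ⇒ h = h₀·(1−phi₀)/(1−phi)
h = 0.042 × (1 − 0.53)/(1 − 0.0649) = 0.042 × 0.5026 = 0.0211 km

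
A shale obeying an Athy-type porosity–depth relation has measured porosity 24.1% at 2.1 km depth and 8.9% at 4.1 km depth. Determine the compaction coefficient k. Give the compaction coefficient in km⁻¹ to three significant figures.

Athy: φ(d) = φ₀ e^(−kd) ⇒ φ₁/φ₂ = e^{k(d₂−d₁)} ⇒ k = ln(φ₁/φ₂)/(d₂−d₁)
k = ln(0.241/0.089) / (4.1 − 2.1) = ln(2.708) / 2 = 0.9962 / 2 = 0.4981 km⁻¹

0.498 km⁻¹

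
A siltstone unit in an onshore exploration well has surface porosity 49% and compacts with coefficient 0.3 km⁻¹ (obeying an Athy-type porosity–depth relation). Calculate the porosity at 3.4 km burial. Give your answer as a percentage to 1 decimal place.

φ = φ₀·exp(−k·d) = 0.49 × exp(−0.3 × 3.4) = 0.49 × exp(−1.02)
  = 0.49 × 0.3606 = 0.1767

17.7%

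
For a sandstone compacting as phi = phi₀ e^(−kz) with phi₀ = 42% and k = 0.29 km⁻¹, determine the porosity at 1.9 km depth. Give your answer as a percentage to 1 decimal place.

24.2%

phi = phi₀·exp(−k·z) = 0.42 × exp(−0.29 × 1.9) = 0.42 × exp(−0.551)
  = 0.42 × 0.5764 = 0.2421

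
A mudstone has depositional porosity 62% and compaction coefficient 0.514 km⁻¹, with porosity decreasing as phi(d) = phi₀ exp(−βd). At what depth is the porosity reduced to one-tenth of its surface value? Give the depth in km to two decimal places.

4.48 km

phi/phi₀ = 1/10 ⇒ exp(−β·d) = 1/10 ⇒ d = ln(10) / β
d = 2.3026 / 0.514 = 4.480 km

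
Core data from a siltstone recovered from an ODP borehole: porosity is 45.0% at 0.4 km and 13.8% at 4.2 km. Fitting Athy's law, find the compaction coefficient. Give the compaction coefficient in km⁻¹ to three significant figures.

0.311 km⁻¹

Athy: φ(z) = φ₀ e^(−cz) ⇒ φ₁/φ₂ = e^{c(z₂−z₁)} ⇒ c = ln(φ₁/φ₂)/(z₂−z₁)
c = ln(0.45/0.138) / (4.2 − 0.4) = ln(3.261) / 3.8 = 1.1820 / 3.8 = 0.3111 km⁻¹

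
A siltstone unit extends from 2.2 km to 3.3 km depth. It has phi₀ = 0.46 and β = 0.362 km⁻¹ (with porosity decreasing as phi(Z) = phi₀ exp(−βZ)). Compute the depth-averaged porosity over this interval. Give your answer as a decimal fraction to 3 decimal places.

⟨phi⟩ = (1/(Z₂−Z₁)) ∫ phi₀ e^(−βZ) dZ = phi₀·(e^(−β·Z₁) − e^(−β·Z₂)) / (β·(Z₂−Z₁))
e^(−0.362×2.2) = 0.4509; e^(−0.362×3.3) = 0.3028
⟨phi⟩ = 0.46 × (0.4509 − 0.3028) / (0.362 × 1.1) = 0.46 × 0.3720 = 0.1711

0.171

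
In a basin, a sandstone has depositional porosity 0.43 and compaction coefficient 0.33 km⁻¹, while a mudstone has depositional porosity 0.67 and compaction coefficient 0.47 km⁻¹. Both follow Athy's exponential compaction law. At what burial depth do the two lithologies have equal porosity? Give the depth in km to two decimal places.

Set phi₀ₐ e^(−βₐz) = phi₀ᵦ e^(−βᵦz) ⇒ ln(phi₀ₐ/phi₀ᵦ) = (βₐ − βᵦ)·z
z = ln(0.43/0.67) / (0.33 − 0.47) = -0.4435 / -0.14 = 3.168 km

3.17 km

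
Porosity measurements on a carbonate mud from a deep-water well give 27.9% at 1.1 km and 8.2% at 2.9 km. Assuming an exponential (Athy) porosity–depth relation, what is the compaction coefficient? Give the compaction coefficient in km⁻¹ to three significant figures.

0.680 km⁻¹

Athy: n(Z) = n₀ e^(−βZ) ⇒ n₁/n₂ = e^{β(Z₂−Z₁)} ⇒ β = ln(n₁/n₂)/(Z₂−Z₁)
β = ln(0.279/0.082) / (2.9 − 1.1) = ln(3.402) / 1.8 = 1.2245 / 1.8 = 0.6803 km⁻¹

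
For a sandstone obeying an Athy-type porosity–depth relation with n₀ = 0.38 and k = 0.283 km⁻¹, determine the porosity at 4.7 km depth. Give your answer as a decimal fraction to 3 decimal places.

0.100

n = n₀·exp(−k·Z) = 0.38 × exp(−0.283 × 4.7) = 0.38 × exp(−1.33)
  = 0.38 × 0.2645 = 0.1005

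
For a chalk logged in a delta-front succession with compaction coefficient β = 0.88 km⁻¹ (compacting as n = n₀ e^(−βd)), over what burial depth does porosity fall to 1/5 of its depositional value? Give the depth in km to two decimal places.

n/n₀ = 1/5 ⇒ exp(−β·d) = 1/5 ⇒ d = ln(5) / β
d = 1.6094 / 0.88 = 1.829 km

1.83 km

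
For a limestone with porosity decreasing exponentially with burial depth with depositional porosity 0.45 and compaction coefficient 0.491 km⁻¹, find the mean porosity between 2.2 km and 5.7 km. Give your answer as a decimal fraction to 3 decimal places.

0.073

⟨n⟩ = (1/(Z₂−Z₁)) ∫ n₀ e^(−βZ) dZ = n₀·(e^(−β·Z₁) − e^(−β·Z₂)) / (β·(Z₂−Z₁))
e^(−0.491×2.2) = 0.3395; e^(−0.491×5.7) = 0.0609
⟨n⟩ = 0.45 × (0.3395 − 0.0609) / (0.491 × 3.5) = 0.45 × 0.1621 = 0.0730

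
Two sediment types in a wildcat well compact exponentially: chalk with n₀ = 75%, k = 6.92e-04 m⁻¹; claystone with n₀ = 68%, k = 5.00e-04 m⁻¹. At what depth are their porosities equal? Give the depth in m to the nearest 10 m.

Working in km (1 km = 1000 m; k in km⁻¹ = k in m⁻¹ × 1000):
Set n₀ₐ e^(−kₐz) = n₀ᵦ e^(−kᵦz) ⇒ ln(n₀ₐ/n₀ᵦ) = (kₐ − kᵦ)·z
z = ln(0.75/0.68) / (0.692 − 0.5) = 0.0980 / 0.192 = 0.510 km

510 m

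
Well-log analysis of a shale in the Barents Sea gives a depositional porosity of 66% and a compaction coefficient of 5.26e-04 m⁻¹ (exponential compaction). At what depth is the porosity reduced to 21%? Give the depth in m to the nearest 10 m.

2180 m

Working in km (1 km = 1000 m; c in km⁻¹ = c in m⁻¹ × 1000):
Invert Athy's law: d = ln(φ₀/φ) / c
d = ln(0.66/0.21) / 0.526 = ln(3.143) / 0.526 = 1.1451 / 0.526 = 2.177 km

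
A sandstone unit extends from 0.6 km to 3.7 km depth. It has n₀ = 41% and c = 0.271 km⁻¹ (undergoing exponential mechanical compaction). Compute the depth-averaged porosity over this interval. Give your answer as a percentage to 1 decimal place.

23.6%

⟨n⟩ = (1/(d₂−d₁)) ∫ n₀ e^(−cd) dd = n₀·(e^(−c·d₁) − e^(−c·d₂)) / (c·(d₂−d₁))
e^(−0.271×0.6) = 0.8499; e^(−0.271×3.7) = 0.3669
⟨n⟩ = 0.41 × (0.8499 − 0.3669) / (0.271 × 3.1) = 0.41 × 0.5750 = 0.2357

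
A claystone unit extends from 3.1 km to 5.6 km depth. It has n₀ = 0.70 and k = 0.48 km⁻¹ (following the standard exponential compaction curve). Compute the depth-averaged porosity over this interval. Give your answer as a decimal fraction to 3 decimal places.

⟨n⟩ = (1/(Z₂−Z₁)) ∫ n₀ e^(−kZ) dZ = n₀·(e^(−k·Z₁) − e^(−k·Z₂)) / (k·(Z₂−Z₁))
e^(−0.48×3.1) = 0.2258; e^(−0.48×5.6) = 0.0680
⟨n⟩ = 0.7 × (0.2258 − 0.0680) / (0.48 × 2.5) = 0.7 × 0.1315 = 0.0921

0.092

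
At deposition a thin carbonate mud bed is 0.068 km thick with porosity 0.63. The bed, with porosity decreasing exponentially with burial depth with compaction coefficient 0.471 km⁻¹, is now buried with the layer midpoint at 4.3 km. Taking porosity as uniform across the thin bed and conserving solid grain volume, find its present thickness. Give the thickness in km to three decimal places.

0.027 km

Porosity at 4.3 km: phi = 0.63·exp(−0.471×4.3) = 0.0831
Solid-volume conservation: h(1−phi) = h₀(1−phi₀) ⇒ h = h₀·(1−phi₀)/(1−phi)
h = 0.068 × (1 − 0.63)/(1 − 0.0831) = 0.068 × 0.4035 = 0.0274 km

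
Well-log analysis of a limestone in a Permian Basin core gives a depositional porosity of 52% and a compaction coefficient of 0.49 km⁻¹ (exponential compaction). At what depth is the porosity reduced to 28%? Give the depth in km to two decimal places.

1.26 km

Invert Athy's law: Z = ln(φ₀/φ) / β
Z = ln(0.52/0.28) / 0.49 = ln(1.857) / 0.49 = 0.6190 / 0.49 = 1.263 km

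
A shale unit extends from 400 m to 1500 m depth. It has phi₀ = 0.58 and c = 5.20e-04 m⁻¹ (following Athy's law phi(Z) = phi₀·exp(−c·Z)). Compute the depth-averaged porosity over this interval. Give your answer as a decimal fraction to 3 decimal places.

0.359

Working in km (1 km = 1000 m; c in km⁻¹ = c in m⁻¹ × 1000):
⟨phi⟩ = (1/(Z₂−Z₁)) ∫ phi₀ e^(−cZ) dZ = phi₀·(e^(−c·Z₁) − e^(−c·Z₂)) / (c·(Z₂−Z₁))
e^(−0.52×0.4) = 0.8122; e^(−0.52×1.5) = 0.4584
⟨phi⟩ = 0.58 × (0.8122 − 0.4584) / (0.52 × 1.1) = 0.58 × 0.6185 = 0.3587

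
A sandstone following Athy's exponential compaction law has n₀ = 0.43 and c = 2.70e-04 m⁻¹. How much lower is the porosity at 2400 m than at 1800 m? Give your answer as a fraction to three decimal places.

Working in km (1 km = 1000 m; c in km⁻¹ = c in m⁻¹ × 1000):
n(1.8) = 0.43·e^(−0.27×1.8) = 0.2645
n(2.4) = 0.43·e^(−0.27×2.4) = 0.2249
Δn = 0.2645 − 0.2249 = 0.0396

0.040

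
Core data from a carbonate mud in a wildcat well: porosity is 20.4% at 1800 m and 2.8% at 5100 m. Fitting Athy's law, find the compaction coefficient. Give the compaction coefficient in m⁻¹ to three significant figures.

Working in km (1 km = 1000 m; c in km⁻¹ = c in m⁻¹ × 1000):
Athy: n(d) = n₀ e^(−cd) ⇒ n₁/n₂ = e^{c(d₂−d₁)} ⇒ c = ln(n₁/n₂)/(d₂−d₁)
c = ln(0.204/0.028) / (5.1 − 1.8) = ln(7.286) / 3.3 = 1.9859 / 3.3 = 0.6018 km⁻¹

0.000602 m⁻¹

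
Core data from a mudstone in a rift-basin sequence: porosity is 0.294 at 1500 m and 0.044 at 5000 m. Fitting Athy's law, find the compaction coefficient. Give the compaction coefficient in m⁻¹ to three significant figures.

Working in km (1 km = 1000 m; c in km⁻¹ = c in m⁻¹ × 1000):
Athy: φ(d) = φ₀ e^(−cd) ⇒ φ₁/φ₂ = e^{c(d₂−d₁)} ⇒ c = ln(φ₁/φ₂)/(d₂−d₁)
c = ln(0.294/0.044) / (5 − 1.5) = ln(6.682) / 3.5 = 1.8994 / 3.5 = 0.5427 km⁻¹

0.000543 m⁻¹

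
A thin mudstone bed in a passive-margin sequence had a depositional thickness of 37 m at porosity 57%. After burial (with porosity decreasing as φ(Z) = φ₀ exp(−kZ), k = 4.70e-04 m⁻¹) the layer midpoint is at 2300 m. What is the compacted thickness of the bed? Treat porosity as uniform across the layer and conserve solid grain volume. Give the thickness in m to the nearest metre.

Working in km (1 km = 1000 m; k in km⁻¹ = k in m⁻¹ × 1000):
Porosity at 2.3 km: φ = 0.57·exp(−0.47×2.3) = 0.1934
Solid-volume conservation: h(1−φ) = h₀(1−φ₀) ⇒ h = h₀·(1−φ₀)/(1−φ)
h = 0.037 × (1 − 0.57)/(1 − 0.1934) = 0.037 × 0.5331 = 0.0197 km

20 m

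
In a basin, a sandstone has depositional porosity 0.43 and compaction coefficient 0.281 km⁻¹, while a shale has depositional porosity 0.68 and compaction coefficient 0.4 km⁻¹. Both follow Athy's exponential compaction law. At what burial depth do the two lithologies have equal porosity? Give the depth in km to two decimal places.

Set phi₀ₐ e^(−kₐd) = phi₀ᵦ e^(−kᵦd) ⇒ ln(phi₀ₐ/phi₀ᵦ) = (kₐ − kᵦ)·d
d = ln(0.43/0.68) / (0.281 − 0.4) = -0.4583 / -0.119 = 3.851 km

3.85 km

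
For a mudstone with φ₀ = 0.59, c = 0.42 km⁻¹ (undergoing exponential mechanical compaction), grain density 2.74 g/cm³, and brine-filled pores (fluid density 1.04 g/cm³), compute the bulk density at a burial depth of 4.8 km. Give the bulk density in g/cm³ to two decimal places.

Porosity at depth: φ = 0.59·exp(−0.42×4.8) = 0.59×0.1332 = 0.0786
Bulk density: ρ_b = (1−φ)ρ_g + φ·ρ_f = 0.9214×2.74 + 0.0786×1.04
       = 2.525 + 0.082 = 2.606 g/cm³

2.61 g/cm³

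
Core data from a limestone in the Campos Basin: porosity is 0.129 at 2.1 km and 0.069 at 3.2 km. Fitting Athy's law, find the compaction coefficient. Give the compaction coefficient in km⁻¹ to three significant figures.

Athy: phi(d) = phi₀ e^(−βd) ⇒ phi₁/phi₂ = e^{β(d₂−d₁)} ⇒ β = ln(phi₁/phi₂)/(d₂−d₁)
β = ln(0.129/0.069) / (3.2 − 2.1) = ln(1.87) / 1.1 = 0.6257 / 1.1 = 0.5688 km⁻¹

0.569 km⁻¹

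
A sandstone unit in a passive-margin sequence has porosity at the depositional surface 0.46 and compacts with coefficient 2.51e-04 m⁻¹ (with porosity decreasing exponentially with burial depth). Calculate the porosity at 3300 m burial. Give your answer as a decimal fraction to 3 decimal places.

0.201

Working in km (1 km = 1000 m; c in km⁻¹ = c in m⁻¹ × 1000):
φ = φ₀·exp(−c·d) = 0.46 × exp(−0.251 × 3.3) = 0.46 × exp(−0.8283)
  = 0.46 × 0.4368 = 0.2009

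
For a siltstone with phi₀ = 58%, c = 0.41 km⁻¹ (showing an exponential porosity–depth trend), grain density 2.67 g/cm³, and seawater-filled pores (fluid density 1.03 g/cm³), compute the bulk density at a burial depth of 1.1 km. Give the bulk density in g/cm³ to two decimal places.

2.06 g/cm³

Porosity at depth: phi = 0.58·exp(−0.41×1.1) = 0.58×0.6370 = 0.3695
Bulk density: ρ_b = (1−phi)ρ_g + phi·ρ_f = 0.6305×2.67 + 0.3695×1.03
       = 1.684 + 0.381 = 2.064 g/cm³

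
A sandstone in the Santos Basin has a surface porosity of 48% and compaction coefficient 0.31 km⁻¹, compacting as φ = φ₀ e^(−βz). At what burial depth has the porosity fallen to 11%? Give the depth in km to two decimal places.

4.75 km

Invert Athy's law: z = ln(φ₀/φ) / β
z = ln(0.48/0.11) / 0.31 = ln(4.364) / 0.31 = 1.4733 / 0.31 = 4.753 km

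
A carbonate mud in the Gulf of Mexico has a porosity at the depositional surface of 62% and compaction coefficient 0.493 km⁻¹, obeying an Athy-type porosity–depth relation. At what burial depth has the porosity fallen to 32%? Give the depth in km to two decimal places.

Invert Athy's law: d = ln(φ₀/φ) / β
d = ln(0.62/0.32) / 0.493 = ln(1.938) / 0.493 = 0.6614 / 0.493 = 1.342 km

1.34 km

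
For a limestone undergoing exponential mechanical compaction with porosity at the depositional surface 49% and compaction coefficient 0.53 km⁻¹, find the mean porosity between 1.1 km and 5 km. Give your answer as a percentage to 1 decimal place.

11.6%

⟨n⟩ = (1/(Z₂−Z₁)) ∫ n₀ e^(−cZ) dZ = n₀·(e^(−c·Z₁) − e^(−c·Z₂)) / (c·(Z₂−Z₁))
e^(−0.53×1.1) = 0.5582; e^(−0.53×5) = 0.0707
⟨n⟩ = 0.49 × (0.5582 − 0.0707) / (0.53 × 3.9) = 0.49 × 0.2359 = 0.1156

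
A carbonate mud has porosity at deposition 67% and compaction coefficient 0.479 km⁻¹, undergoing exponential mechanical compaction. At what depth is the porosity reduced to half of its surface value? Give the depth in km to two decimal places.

1.45 km

phi/phi₀ = 1/2 ⇒ exp(−c·Z) = 1/2 ⇒ Z = ln(2) / c
Z = 0.6931 / 0.479 = 1.447 km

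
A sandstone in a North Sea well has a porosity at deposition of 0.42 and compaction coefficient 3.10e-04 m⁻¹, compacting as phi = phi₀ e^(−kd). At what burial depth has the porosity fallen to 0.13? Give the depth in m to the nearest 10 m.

3780 m

Working in km (1 km = 1000 m; k in km⁻¹ = k in m⁻¹ × 1000):
Invert Athy's law: d = ln(phi₀/phi) / k
d = ln(0.42/0.13) / 0.31 = ln(3.231) / 0.31 = 1.1727 / 0.31 = 3.783 km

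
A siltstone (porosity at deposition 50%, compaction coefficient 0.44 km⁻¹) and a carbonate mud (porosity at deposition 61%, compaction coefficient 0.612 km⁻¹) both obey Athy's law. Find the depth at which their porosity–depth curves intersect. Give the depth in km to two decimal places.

Set φ₀ₐ e^(−βₐZ) = φ₀ᵦ e^(−βᵦZ) ⇒ ln(φ₀ₐ/φ₀ᵦ) = (βₐ − βᵦ)·Z
Z = ln(0.5/0.61) / (0.44 − 0.612) = -0.1989 / -0.172 = 1.156 km

1.16 km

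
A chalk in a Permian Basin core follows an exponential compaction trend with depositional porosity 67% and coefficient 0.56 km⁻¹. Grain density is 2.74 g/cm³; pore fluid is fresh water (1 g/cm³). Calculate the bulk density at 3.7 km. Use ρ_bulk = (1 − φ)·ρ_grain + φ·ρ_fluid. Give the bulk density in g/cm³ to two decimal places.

2.59 g/cm³

Porosity at depth: φ = 0.67·exp(−0.56×3.7) = 0.67×0.1259 = 0.0844
Bulk density: ρ_b = (1−φ)ρ_g + φ·ρ_f = 0.9156×2.74 + 0.0844×1
       = 2.509 + 0.084 = 2.593 g/cm³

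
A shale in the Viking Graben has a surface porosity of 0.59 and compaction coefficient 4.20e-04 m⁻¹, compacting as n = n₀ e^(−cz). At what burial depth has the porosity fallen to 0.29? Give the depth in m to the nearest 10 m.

Working in km (1 km = 1000 m; c in km⁻¹ = c in m⁻¹ × 1000):
Invert Athy's law: z = ln(n₀/n) / c
z = ln(0.59/0.29) / 0.42 = ln(2.034) / 0.42 = 0.7102 / 0.42 = 1.691 km

1690 m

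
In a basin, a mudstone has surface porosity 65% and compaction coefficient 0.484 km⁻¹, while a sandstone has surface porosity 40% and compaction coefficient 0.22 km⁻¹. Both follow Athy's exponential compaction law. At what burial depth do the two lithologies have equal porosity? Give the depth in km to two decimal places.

1.84 km

Set phi₀ₐ e^(−cₐd) = phi₀ᵦ e^(−cᵦd) ⇒ ln(phi₀ₐ/phi₀ᵦ) = (cₐ − cᵦ)·d
d = ln(0.65/0.4) / (0.484 − 0.22) = 0.4855 / 0.264 = 1.839 km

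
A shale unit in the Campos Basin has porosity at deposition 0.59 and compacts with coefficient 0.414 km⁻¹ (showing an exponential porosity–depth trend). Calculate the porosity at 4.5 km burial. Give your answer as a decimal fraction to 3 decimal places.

0.092

φ = φ₀·exp(−β·d) = 0.59 × exp(−0.414 × 4.5) = 0.59 × exp(−1.863)
  = 0.59 × 0.1552 = 0.0916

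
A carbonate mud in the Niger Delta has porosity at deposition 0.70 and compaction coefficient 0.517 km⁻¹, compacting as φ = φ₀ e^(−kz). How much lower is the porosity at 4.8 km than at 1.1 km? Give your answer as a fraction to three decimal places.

0.338

φ(1.1) = 0.7·e^(−0.517×1.1) = 0.3964
φ(4.8) = 0.7·e^(−0.517×4.8) = 0.0585
Δφ = 0.3964 − 0.0585 = 0.3379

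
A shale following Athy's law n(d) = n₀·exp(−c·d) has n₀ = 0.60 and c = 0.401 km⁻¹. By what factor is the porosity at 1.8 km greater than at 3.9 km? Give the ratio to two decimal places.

n(d₁)/n(d₂) = e^(−c·d₁)/e^(−c·d₂) = e^{c(d₂−d₁)}
= exp(0.401 × 2.1) = exp(0.8421) = 2.3212

2.32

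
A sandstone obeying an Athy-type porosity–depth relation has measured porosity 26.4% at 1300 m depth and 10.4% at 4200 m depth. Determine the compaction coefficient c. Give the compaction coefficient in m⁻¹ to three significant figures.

Working in km (1 km = 1000 m; c in km⁻¹ = c in m⁻¹ × 1000):
Athy: n(Z) = n₀ e^(−cZ) ⇒ n₁/n₂ = e^{c(Z₂−Z₁)} ⇒ c = ln(n₁/n₂)/(Z₂−Z₁)
c = ln(0.264/0.104) / (4.2 − 1.3) = ln(2.538) / 2.9 = 0.9316 / 2.9 = 0.3212 km⁻¹

0.000321 m⁻¹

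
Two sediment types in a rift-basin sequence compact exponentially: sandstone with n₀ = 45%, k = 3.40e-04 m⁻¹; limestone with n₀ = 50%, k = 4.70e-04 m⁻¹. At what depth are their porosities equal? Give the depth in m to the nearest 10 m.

810 m

Working in km (1 km = 1000 m; k in km⁻¹ = k in m⁻¹ × 1000):
Set n₀ₐ e^(−kₐz) = n₀ᵦ e^(−kᵦz) ⇒ ln(n₀ₐ/n₀ᵦ) = (kₐ − kᵦ)·z
z = ln(0.45/0.5) / (0.34 − 0.47) = -0.1054 / -0.13 = 0.810 km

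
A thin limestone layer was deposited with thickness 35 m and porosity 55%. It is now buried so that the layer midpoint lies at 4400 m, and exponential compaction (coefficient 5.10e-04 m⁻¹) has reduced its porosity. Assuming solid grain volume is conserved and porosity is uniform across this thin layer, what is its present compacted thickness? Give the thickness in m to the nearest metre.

Working in km (1 km = 1000 m; k in km⁻¹ = k in m⁻¹ × 1000):
Porosity at 4.4 km: n = 0.55·exp(−0.51×4.4) = 0.0583
Solid-volume conservation: h(1−n) = h₀(1−n₀) ⇒ h = h₀·(1−n₀)/(1−n)
h = 0.035 × (1 − 0.55)/(1 − 0.0583) = 0.035 × 0.4779 = 0.0167 km

17 m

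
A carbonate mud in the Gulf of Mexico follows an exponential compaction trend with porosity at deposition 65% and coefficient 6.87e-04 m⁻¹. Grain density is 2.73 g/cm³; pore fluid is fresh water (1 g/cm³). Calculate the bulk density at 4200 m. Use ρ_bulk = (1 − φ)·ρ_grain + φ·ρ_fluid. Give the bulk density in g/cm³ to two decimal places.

2.67 g/cm³

Working in km (1 km = 1000 m; β in km⁻¹ = β in m⁻¹ × 1000):
Porosity at depth: φ = 0.65·exp(−0.687×4.2) = 0.65×0.0558 = 0.0363
Bulk density: ρ_b = (1−φ)ρ_g + φ·ρ_f = 0.9637×2.73 + 0.0363×1
       = 2.631 + 0.036 = 2.667 g/cm³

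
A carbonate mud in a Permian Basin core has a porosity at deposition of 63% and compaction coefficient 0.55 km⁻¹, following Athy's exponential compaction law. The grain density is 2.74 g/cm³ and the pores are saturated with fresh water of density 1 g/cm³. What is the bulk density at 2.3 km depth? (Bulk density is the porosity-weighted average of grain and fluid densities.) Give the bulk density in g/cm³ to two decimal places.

2.43 g/cm³

Porosity at depth: phi = 0.63·exp(−0.55×2.3) = 0.63×0.2822 = 0.1778
Bulk density: ρ_b = (1−phi)ρ_g + phi·ρ_f = 0.8222×2.74 + 0.1778×1
       = 2.253 + 0.178 = 2.431 g/cm³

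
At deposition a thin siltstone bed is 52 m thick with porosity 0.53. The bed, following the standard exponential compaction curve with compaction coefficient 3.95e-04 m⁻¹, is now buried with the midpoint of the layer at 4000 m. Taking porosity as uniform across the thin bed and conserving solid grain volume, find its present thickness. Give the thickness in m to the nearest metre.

Working in km (1 km = 1000 m; k in km⁻¹ = k in m⁻¹ × 1000):
Porosity at 4 km: n = 0.53·exp(−0.395×4) = 0.1092
Solid-volume conservation: h(1−n) = h₀(1−n₀) ⇒ h = h₀·(1−n₀)/(1−n)
h = 0.052 × (1 − 0.53)/(1 − 0.1092) = 0.052 × 0.5276 = 0.0274 km

27 m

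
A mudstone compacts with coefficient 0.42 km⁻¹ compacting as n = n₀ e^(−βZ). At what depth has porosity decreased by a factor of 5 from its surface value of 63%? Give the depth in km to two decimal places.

n/n₀ = 1/5 ⇒ exp(−β·Z) = 1/5 ⇒ Z = ln(5) / β
Z = 1.6094 / 0.42 = 3.832 km

3.83 km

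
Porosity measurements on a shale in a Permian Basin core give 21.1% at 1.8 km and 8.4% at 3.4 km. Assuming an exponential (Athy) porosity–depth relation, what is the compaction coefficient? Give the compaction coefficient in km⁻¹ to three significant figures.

Athy: phi(z) = phi₀ e^(−βz) ⇒ phi₁/phi₂ = e^{β(z₂−z₁)} ⇒ β = ln(phi₁/phi₂)/(z₂−z₁)
β = ln(0.211/0.084) / (3.4 − 1.8) = ln(2.512) / 1.6 = 0.9210 / 1.6 = 0.5757 km⁻¹

0.576 km⁻¹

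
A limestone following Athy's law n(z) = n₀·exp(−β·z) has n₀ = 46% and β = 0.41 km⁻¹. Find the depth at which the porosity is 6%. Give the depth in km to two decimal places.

4.97 km

Invert Athy's law: z = ln(n₀/n) / β
z = ln(0.46/0.06) / 0.41 = ln(7.667) / 0.41 = 2.0369 / 0.41 = 4.968 km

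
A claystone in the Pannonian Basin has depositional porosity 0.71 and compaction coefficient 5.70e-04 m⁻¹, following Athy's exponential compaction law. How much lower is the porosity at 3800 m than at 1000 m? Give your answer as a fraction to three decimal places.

0.320

Working in km (1 km = 1000 m; c in km⁻¹ = c in m⁻¹ × 1000):
φ(1) = 0.71·e^(−0.57×1) = 0.4015
φ(3.8) = 0.71·e^(−0.57×3.8) = 0.0814
Δφ = 0.4015 − 0.0814 = 0.3201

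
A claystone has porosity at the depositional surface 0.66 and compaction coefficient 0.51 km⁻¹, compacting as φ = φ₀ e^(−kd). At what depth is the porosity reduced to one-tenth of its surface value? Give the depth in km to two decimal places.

4.51 km

φ/φ₀ = 1/10 ⇒ exp(−k·d) = 1/10 ⇒ d = ln(10) / k
d = 2.3026 / 0.51 = 4.515 km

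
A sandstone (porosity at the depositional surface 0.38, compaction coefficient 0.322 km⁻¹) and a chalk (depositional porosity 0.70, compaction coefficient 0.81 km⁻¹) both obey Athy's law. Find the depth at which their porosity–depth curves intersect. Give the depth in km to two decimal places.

1.25 km

Set phi₀ₐ e^(−βₐZ) = phi₀ᵦ e^(−βᵦZ) ⇒ ln(phi₀ₐ/phi₀ᵦ) = (βₐ − βᵦ)·Z
Z = ln(0.38/0.7) / (0.322 − 0.81) = -0.6109 / -0.488 = 1.252 km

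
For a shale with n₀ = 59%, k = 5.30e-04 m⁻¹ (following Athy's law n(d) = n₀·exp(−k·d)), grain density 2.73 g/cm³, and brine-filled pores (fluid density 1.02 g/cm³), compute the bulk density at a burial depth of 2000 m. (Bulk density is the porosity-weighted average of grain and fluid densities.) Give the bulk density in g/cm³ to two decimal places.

2.38 g/cm³

Working in km (1 km = 1000 m; k in km⁻¹ = k in m⁻¹ × 1000):
Porosity at depth: n = 0.59·exp(−0.53×2) = 0.59×0.3465 = 0.2044
Bulk density: ρ_b = (1−n)ρ_g + n·ρ_f = 0.7956×2.73 + 0.2044×1.02
       = 2.172 + 0.208 = 2.380 g/cm³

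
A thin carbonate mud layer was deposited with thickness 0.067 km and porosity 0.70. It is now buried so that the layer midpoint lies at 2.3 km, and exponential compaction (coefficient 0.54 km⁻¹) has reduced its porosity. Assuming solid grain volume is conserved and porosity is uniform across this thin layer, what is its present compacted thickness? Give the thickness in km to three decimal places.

Porosity at 2.3 km: φ = 0.7·exp(−0.54×2.3) = 0.2022
Solid-volume conservation: h(1−φ) = h₀(1−φ₀) ⇒ h = h₀·(1−φ₀)/(1−φ)
h = 0.067 × (1 − 0.7)/(1 − 0.2022) = 0.067 × 0.3760 = 0.0252 km

0.025 km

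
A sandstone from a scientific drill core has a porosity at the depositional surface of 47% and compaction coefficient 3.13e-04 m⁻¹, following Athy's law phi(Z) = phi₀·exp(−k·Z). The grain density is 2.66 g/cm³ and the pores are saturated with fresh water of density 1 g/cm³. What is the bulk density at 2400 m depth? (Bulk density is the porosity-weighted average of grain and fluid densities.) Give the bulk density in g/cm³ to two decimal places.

2.29 g/cm³

Working in km (1 km = 1000 m; k in km⁻¹ = k in m⁻¹ × 1000):
Porosity at depth: phi = 0.47·exp(−0.313×2.4) = 0.47×0.4718 = 0.2217
Bulk density: ρ_b = (1−phi)ρ_g + phi·ρ_f = 0.7783×2.66 + 0.2217×1
       = 2.070 + 0.222 = 2.292 g/cm³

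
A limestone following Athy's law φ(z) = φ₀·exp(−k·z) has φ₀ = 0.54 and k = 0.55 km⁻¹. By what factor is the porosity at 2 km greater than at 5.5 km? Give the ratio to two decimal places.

6.86

φ(z₁)/φ(z₂) = e^(−k·z₁)/e^(−k·z₂) = e^{k(z₂−z₁)}
= exp(0.55 × 3.5) = exp(1.925) = 6.8551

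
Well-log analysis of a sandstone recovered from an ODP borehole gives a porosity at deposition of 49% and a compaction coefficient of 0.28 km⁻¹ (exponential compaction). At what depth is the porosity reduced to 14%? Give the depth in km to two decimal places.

Invert Athy's law: Z = ln(phi₀/phi) / β
Z = ln(0.49/0.14) / 0.28 = ln(3.5) / 0.28 = 1.2528 / 0.28 = 4.474 km

4.47 km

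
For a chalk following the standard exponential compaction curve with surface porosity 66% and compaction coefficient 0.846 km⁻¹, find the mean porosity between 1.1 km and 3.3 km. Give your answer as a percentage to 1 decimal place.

⟨φ⟩ = (1/(d₂−d₁)) ∫ φ₀ e^(−kd) dd = φ₀·(e^(−k·d₁) − e^(−k·d₂)) / (k·(d₂−d₁))
e^(−0.846×1.1) = 0.3943; e^(−0.846×3.3) = 0.0613
⟨φ⟩ = 0.66 × (0.3943 − 0.0613) / (0.846 × 2.2) = 0.66 × 0.1789 = 0.1181

11.8%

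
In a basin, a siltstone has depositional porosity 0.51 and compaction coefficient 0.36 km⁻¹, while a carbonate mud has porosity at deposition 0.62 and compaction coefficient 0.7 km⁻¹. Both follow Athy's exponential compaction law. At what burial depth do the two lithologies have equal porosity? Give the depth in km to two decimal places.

0.57 km

Set φ₀ₐ e^(−βₐd) = φ₀ᵦ e^(−βᵦd) ⇒ ln(φ₀ₐ/φ₀ᵦ) = (βₐ − βᵦ)·d
d = ln(0.51/0.62) / (0.36 − 0.7) = -0.1953 / -0.34 = 0.574 km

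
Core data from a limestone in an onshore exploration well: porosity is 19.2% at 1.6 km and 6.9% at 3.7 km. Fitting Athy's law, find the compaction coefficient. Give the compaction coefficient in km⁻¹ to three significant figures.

0.487 km⁻¹

Athy: n(z) = n₀ e^(−kz) ⇒ n₁/n₂ = e^{k(z₂−z₁)} ⇒ k = ln(n₁/n₂)/(z₂−z₁)
k = ln(0.192/0.069) / (3.7 − 1.6) = ln(2.783) / 2.1 = 1.0234 / 2.1 = 0.4873 km⁻¹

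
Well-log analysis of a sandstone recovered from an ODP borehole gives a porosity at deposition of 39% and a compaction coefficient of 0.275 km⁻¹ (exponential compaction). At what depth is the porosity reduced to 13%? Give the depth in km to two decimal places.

Invert Athy's law: d = ln(n₀/n) / β
d = ln(0.39/0.13) / 0.275 = ln(3) / 0.275 = 1.0986 / 0.275 = 3.995 km

3.99 km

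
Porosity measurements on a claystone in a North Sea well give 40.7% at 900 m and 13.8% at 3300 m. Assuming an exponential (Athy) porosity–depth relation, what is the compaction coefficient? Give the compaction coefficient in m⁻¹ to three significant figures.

0.000451 m⁻¹

Working in km (1 km = 1000 m; k in km⁻¹ = k in m⁻¹ × 1000):
Athy: φ(Z) = φ₀ e^(−kZ) ⇒ φ₁/φ₂ = e^{k(Z₂−Z₁)} ⇒ k = ln(φ₁/φ₂)/(Z₂−Z₁)
k = ln(0.407/0.138) / (3.3 − 0.9) = ln(2.949) / 2.4 = 1.0816 / 2.4 = 0.4506 km⁻¹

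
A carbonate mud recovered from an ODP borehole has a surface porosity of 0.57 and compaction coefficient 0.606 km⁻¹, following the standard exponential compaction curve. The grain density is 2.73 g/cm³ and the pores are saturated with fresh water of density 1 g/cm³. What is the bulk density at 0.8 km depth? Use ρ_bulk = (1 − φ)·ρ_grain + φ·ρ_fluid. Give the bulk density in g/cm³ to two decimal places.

Porosity at depth: n = 0.57·exp(−0.606×0.8) = 0.57×0.6158 = 0.3510
Bulk density: ρ_b = (1−n)ρ_g + n·ρ_f = 0.6490×2.73 + 0.3510×1
       = 1.772 + 0.351 = 2.123 g/cm³

2.12 g/cm³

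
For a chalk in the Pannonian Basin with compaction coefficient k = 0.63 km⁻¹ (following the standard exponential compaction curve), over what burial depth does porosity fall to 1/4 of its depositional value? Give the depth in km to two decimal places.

2.20 km

phi/phi₀ = 1/4 ⇒ exp(−k·z) = 1/4 ⇒ z = ln(4) / k
z = 1.3863 / 0.63 = 2.200 km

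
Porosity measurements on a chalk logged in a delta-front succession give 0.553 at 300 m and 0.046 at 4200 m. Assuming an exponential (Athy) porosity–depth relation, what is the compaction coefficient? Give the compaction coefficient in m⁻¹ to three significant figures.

Working in km (1 km = 1000 m; c in km⁻¹ = c in m⁻¹ × 1000):
Athy: phi(z) = phi₀ e^(−cz) ⇒ phi₁/phi₂ = e^{c(z₂−z₁)} ⇒ c = ln(phi₁/phi₂)/(z₂−z₁)
c = ln(0.553/0.046) / (4.2 − 0.3) = ln(12.02) / 3.9 = 2.4867 / 3.9 = 0.6376 km⁻¹

0.000638 m⁻¹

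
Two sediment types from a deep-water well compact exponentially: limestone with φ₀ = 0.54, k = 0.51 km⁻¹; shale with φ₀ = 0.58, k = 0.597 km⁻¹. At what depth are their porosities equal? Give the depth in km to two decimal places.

Set φ₀ₐ e^(−kₐZ) = φ₀ᵦ e^(−kᵦZ) ⇒ ln(φ₀ₐ/φ₀ᵦ) = (kₐ − kᵦ)·Z
Z = ln(0.54/0.58) / (0.51 − 0.597) = -0.0715 / -0.087 = 0.821 km

0.82 km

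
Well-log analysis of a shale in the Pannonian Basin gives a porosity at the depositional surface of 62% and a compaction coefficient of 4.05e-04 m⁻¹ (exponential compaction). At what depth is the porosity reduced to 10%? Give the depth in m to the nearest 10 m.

Working in km (1 km = 1000 m; c in km⁻¹ = c in m⁻¹ × 1000):
Invert Athy's law: d = ln(n₀/n) / c
d = ln(0.62/0.1) / 0.405 = ln(6.2) / 0.405 = 1.8245 / 0.405 = 4.505 km

4510 m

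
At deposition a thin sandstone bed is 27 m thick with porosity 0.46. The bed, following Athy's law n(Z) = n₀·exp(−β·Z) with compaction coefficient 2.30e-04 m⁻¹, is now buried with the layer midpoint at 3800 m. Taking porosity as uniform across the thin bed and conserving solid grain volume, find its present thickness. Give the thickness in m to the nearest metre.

18 m

Working in km (1 km = 1000 m; β in km⁻¹ = β in m⁻¹ × 1000):
Porosity at 3.8 km: n = 0.46·exp(−0.23×3.8) = 0.1919
Solid-volume conservation: h(1−n) = h₀(1−n₀) ⇒ h = h₀·(1−n₀)/(1−n)
h = 0.027 × (1 − 0.46)/(1 − 0.1919) = 0.027 × 0.6683 = 0.0180 km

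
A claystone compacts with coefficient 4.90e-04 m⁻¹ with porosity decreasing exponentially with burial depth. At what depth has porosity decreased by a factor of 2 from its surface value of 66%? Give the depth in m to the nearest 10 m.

Working in km (1 km = 1000 m; c in km⁻¹ = c in m⁻¹ × 1000):
phi/phi₀ = 1/2 ⇒ exp(−c·z) = 1/2 ⇒ z = ln(2) / c
z = 0.6931 / 0.49 = 1.415 km

1410 m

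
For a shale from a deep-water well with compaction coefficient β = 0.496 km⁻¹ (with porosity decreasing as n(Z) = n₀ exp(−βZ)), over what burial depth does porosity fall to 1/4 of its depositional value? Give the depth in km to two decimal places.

2.79 km

n/n₀ = 1/4 ⇒ exp(−β·Z) = 1/4 ⇒ Z = ln(4) / β
Z = 1.3863 / 0.496 = 2.795 km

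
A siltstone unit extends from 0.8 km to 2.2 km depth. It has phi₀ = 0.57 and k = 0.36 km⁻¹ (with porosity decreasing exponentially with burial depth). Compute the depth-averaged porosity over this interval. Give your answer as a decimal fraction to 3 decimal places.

⟨phi⟩ = (1/(Z₂−Z₁)) ∫ phi₀ e^(−kZ) dZ = phi₀·(e^(−k·Z₁) − e^(−k·Z₂)) / (k·(Z₂−Z₁))
e^(−0.36×0.8) = 0.7498; e^(−0.36×2.2) = 0.4529
⟨phi⟩ = 0.57 × (0.7498 − 0.4529) / (0.36 × 1.4) = 0.57 × 0.5889 = 0.3357

0.336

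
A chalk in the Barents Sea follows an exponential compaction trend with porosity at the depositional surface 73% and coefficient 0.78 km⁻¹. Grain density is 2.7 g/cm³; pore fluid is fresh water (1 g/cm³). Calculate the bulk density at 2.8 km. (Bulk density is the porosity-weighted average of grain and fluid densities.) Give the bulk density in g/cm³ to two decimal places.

2.56 g/cm³

Porosity at depth: n = 0.73·exp(−0.78×2.8) = 0.73×0.1126 = 0.0822
Bulk density: ρ_b = (1−n)ρ_g + n·ρ_f = 0.9178×2.7 + 0.0822×1
       = 2.478 + 0.082 = 2.560 g/cm³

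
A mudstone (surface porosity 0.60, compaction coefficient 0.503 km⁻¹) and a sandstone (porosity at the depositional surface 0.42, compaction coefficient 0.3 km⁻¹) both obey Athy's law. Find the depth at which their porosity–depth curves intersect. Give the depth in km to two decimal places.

Set phi₀ₐ e^(−βₐZ) = phi₀ᵦ e^(−βᵦZ) ⇒ ln(phi₀ₐ/phi₀ᵦ) = (βₐ − βᵦ)·Z
Z = ln(0.6/0.42) / (0.503 − 0.3) = 0.3567 / 0.203 = 1.757 km

1.76 km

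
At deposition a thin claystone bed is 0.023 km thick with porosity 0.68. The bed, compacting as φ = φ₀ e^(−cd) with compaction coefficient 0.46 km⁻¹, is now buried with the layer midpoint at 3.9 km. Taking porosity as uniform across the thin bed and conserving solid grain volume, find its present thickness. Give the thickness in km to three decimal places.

Porosity at 3.9 km: φ = 0.68·exp(−0.46×3.9) = 0.1131
Solid-volume conservation: h(1−φ) = h₀(1−φ₀) ⇒ h = h₀·(1−φ₀)/(1−φ)
h = 0.023 × (1 − 0.68)/(1 − 0.1131) = 0.023 × 0.3608 = 0.0083 km

0.008 km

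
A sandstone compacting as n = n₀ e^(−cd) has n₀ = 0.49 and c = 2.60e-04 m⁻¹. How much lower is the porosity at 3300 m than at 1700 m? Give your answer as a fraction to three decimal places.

Working in km (1 km = 1000 m; c in km⁻¹ = c in m⁻¹ × 1000):
n(1.7) = 0.49·e^(−0.26×1.7) = 0.3149
n(3.3) = 0.49·e^(−0.26×3.3) = 0.2078
Δn = 0.3149 − 0.2078 = 0.1072

0.107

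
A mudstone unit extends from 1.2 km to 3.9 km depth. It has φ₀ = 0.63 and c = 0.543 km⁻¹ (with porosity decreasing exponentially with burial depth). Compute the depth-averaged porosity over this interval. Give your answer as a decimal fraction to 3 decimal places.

⟨φ⟩ = (1/(d₂−d₁)) ∫ φ₀ e^(−cd) dd = φ₀·(e^(−c·d₁) − e^(−c·d₂)) / (c·(d₂−d₁))
e^(−0.543×1.2) = 0.5212; e^(−0.543×3.9) = 0.1203
⟨φ⟩ = 0.63 × (0.5212 − 0.1203) / (0.543 × 2.7) = 0.63 × 0.2734 = 0.1723

0.172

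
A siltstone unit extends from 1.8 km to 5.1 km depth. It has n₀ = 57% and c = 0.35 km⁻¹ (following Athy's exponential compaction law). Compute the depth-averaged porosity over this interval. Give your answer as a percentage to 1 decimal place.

18.0%

⟨n⟩ = (1/(z₂−z₁)) ∫ n₀ e^(−cz) dz = n₀·(e^(−c·z₁) − e^(−c·z₂)) / (c·(z₂−z₁))
e^(−0.35×1.8) = 0.5326; e^(−0.35×5.1) = 0.1678
⟨n⟩ = 0.57 × (0.5326 − 0.1678) / (0.35 × 3.3) = 0.57 × 0.3158 = 0.1800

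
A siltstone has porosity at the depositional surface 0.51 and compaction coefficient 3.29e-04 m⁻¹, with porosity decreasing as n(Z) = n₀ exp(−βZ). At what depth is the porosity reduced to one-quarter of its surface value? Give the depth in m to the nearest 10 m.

Working in km (1 km = 1000 m; β in km⁻¹ = β in m⁻¹ × 1000):
n/n₀ = 1/4 ⇒ exp(−β·Z) = 1/4 ⇒ Z = ln(4) / β
Z = 1.3863 / 0.329 = 4.214 km

4210 m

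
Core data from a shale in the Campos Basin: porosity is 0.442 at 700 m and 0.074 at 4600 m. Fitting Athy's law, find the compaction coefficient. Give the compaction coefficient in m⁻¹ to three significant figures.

0.000458 m⁻¹

Working in km (1 km = 1000 m; β in km⁻¹ = β in m⁻¹ × 1000):
Athy: phi(Z) = phi₀ e^(−βZ) ⇒ phi₁/phi₂ = e^{β(Z₂−Z₁)} ⇒ β = ln(phi₁/phi₂)/(Z₂−Z₁)
β = ln(0.442/0.074) / (4.6 − 0.7) = ln(5.973) / 3.9 = 1.7872 / 3.9 = 0.4583 km⁻¹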